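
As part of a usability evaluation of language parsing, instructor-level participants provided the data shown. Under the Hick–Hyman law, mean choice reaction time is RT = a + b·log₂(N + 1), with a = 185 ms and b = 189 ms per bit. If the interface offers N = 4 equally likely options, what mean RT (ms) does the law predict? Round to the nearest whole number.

log₂(4 + 1) = log₂(5) = 2.3219.
RT = 185 + 189 × 2.3219 = 185 + 438.8391 = 623.8391 ms.
≈ 624 ms.

624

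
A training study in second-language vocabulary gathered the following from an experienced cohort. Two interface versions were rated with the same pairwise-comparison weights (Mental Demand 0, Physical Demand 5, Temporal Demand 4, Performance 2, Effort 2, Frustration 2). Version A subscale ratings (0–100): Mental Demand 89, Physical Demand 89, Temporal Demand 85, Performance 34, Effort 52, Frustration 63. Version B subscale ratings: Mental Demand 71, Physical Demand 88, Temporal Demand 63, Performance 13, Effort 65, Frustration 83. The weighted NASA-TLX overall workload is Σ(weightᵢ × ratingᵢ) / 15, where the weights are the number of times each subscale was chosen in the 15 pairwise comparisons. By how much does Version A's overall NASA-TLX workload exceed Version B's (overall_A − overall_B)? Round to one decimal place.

4.6

Version A weighted sum = 0·89 + 5·89 + 4·85 + 2·34 + 2·52 + 2·63 = 0 + 445 + 340 + 68 + 104 + 126 = 1083; overall_A = 1083/15 = 72.2000.
Version B weighted sum = 0·71 + 5·88 + 4·63 + 2·13 + 2·65 + 2·83 = 0 + 440 + 252 + 26 + 130 + 166 = 1014; overall_B = 1014/15 = 67.6000.
Difference = 72.2000 − 67.6000 = 4.6000 ≈ 4.6.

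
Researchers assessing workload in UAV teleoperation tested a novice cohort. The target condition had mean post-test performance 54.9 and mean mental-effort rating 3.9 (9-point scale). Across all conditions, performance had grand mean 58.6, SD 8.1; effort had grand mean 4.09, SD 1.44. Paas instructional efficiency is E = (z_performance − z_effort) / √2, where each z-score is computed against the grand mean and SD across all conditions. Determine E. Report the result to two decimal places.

z_performance = (54.9 − 58.6) / 8.1 = -3.7000 / 8.1 = -0.4568.
z_effort = (3.9 − 4.09) / 1.44 = -0.1900 / 1.44 = -0.1319.
z_P − z_E = -0.4568 − (-0.1319) = -0.3249.
E = -0.3249 / √2 = -0.3249 / 1.41421 = -0.2297 ≈ -0.23.

-0.23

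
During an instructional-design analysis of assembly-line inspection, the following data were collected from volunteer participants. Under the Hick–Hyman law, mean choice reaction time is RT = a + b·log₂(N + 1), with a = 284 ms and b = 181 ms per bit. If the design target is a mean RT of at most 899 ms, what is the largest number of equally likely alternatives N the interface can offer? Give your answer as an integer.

9

Set 284 + 181·log₂(N + 1) ≤ 899.
log₂(N + 1) ≤ (899 − 284) / 181 = 3.3978.
N + 1 ≤ 2^3.3978 = 10.5400.
N ≤ 9.5400, so the largest integer N is 9.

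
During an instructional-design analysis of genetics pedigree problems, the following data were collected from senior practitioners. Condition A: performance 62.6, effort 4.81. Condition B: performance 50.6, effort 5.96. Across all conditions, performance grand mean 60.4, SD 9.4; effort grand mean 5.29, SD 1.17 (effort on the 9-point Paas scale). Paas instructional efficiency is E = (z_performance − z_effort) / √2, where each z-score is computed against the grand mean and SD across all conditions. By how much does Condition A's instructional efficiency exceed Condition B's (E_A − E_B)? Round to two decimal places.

Condition A: z_P = (62.6 − 60.4)/9.4 = 0.2340; z_E = (4.81 − 5.29)/1.17 = -0.4103; E_A = (0.2340 − (-0.4103))/√2 = 0.4556.
Condition B: z_P = (50.6 − 60.4)/9.4 = -1.0426; z_E = (5.96 − 5.29)/1.17 = 0.5726; E_B = (-1.0426 − 0.5726)/√2 = -1.1421.
E_A − E_B = 0.4556 − (-1.1421) = 1.5977 ≈ 1.60.

1.60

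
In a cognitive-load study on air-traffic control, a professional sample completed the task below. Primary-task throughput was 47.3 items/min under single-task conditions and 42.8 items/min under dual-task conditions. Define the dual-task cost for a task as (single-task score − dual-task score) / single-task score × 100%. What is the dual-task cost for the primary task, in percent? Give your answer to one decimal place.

9.5

Cost = (47.3 − 42.8) / 47.3 × 100%
     = 4.5000 / 47.3 × 100% = 9.5137%.
≈ 9.5%.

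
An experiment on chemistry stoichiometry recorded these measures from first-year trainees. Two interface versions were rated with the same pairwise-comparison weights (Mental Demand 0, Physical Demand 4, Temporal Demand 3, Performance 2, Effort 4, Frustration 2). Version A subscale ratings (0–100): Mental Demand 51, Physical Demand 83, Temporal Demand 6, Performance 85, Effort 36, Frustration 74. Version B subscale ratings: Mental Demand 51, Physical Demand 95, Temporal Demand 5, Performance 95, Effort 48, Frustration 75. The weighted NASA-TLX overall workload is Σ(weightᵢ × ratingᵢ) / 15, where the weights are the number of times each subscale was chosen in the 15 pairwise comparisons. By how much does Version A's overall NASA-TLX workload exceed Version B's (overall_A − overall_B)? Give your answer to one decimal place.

-7.7

Version A weighted sum = 0·51 + 4·83 + 3·6 + 2·85 + 4·36 + 2·74 = 0 + 332 + 18 + 170 + 144 + 148 = 812; overall_A = 812/15 = 54.1333.
Version B weighted sum = 0·51 + 4·95 + 3·5 + 2·95 + 4·48 + 2·75 = 0 + 380 + 15 + 190 + 192 + 150 = 927; overall_B = 927/15 = 61.8000.
Difference = 54.1333 − 61.8000 = -7.6667 ≈ -7.7.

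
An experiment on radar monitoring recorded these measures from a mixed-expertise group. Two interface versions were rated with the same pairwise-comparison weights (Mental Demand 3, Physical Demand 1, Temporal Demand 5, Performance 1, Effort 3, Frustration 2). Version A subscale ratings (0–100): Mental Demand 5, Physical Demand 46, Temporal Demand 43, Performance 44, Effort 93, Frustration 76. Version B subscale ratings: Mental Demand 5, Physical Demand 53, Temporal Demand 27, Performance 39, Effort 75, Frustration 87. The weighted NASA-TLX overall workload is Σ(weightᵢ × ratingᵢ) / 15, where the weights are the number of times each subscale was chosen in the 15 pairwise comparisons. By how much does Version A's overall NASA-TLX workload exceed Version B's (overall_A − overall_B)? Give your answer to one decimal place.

Version A weighted sum = 3·5 + 1·46 + 5·43 + 1·44 + 3·93 + 2·76 = 15 + 46 + 215 + 44 + 279 + 152 = 751; overall_A = 751/15 = 50.0667.
Version B weighted sum = 3·5 + 1·53 + 5·27 + 1·39 + 3·75 + 2·87 = 15 + 53 + 135 + 39 + 225 + 174 = 641; overall_B = 641/15 = 42.7333.
Difference = 50.0667 − 42.7333 = 7.3334 ≈ 7.3.

7.3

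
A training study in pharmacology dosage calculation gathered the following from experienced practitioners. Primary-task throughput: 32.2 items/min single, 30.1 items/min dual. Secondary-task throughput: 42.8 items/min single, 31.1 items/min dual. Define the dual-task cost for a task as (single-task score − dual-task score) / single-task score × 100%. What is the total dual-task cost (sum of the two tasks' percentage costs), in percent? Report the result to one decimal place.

Primary cost = (32.2 − 30.1) / 32.2 × 100% = 6.5217%.
Secondary cost = (42.8 − 31.1) / 42.8 × 100% = 27.3364%.
Total = 6.5217% + 27.3364% = 33.8581% ≈ 33.9%.

33.9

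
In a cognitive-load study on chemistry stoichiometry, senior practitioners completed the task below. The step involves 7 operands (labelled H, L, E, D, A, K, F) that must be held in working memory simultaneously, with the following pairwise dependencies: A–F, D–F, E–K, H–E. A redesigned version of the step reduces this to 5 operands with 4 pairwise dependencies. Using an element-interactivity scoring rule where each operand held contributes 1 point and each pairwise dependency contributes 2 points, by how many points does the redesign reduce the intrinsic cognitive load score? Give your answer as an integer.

2

Original: 7 × 1 + 4 × 2 = 7 + 8 = 15.
Redesigned: 5 × 1 + 4 × 2 = 5 + 8 = 13.
Reduction = 15 − 13 = 2.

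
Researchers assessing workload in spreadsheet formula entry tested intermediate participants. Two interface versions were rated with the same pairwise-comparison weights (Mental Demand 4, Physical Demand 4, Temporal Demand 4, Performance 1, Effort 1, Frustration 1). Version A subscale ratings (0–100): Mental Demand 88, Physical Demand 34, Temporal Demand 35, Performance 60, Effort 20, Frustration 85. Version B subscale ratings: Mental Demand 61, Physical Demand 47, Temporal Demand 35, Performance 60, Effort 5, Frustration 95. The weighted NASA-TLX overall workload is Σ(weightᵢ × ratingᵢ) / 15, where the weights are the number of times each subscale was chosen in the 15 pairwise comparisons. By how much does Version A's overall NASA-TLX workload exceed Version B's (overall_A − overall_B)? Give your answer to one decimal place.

4.1

Version A weighted sum = 4·88 + 4·34 + 4·35 + 1·60 + 1·20 + 1·85 = 352 + 136 + 140 + 60 + 20 + 85 = 793; overall_A = 793/15 = 52.8667.
Version B weighted sum = 4·61 + 4·47 + 4·35 + 1·60 + 1·5 + 1·95 = 244 + 188 + 140 + 60 + 5 + 95 = 732; overall_B = 732/15 = 48.8000.
Difference = 52.8667 − 48.8000 = 4.0667 ≈ 4.1.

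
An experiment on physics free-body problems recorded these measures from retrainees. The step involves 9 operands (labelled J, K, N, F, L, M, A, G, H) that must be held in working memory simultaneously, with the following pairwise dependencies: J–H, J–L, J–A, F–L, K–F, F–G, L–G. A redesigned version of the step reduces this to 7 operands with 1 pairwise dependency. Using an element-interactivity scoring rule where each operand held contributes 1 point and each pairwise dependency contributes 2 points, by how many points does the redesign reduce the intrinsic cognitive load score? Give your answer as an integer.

14

Original: 9 × 1 + 7 × 2 = 9 + 14 = 23.
Redesigned: 7 × 1 + 1 × 2 = 7 + 2 = 9.
Reduction = 23 − 9 = 14.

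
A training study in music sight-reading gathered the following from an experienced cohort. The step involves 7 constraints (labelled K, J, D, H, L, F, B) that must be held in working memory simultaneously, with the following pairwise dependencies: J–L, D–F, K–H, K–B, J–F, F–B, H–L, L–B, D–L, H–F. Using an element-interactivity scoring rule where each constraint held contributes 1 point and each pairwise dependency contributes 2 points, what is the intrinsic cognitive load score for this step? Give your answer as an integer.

27

Count of constraints held simultaneously: 7.
Count of pairwise dependencies listed: 10.
Element contribution: 7 × 1 = 7.
Interaction contribution: 10 × 2 = 20.
Intrinsic load = 7 + 20 = 27.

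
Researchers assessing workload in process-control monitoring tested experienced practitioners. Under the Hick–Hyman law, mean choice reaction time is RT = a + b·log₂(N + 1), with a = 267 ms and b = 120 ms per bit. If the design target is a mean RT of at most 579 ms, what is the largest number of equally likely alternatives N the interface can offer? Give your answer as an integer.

5

Set 267 + 120·log₂(N + 1) ≤ 579.
log₂(N + 1) ≤ (579 − 267) / 120 = 2.6000.
N + 1 ≤ 2^2.6000 = 6.0629.
N ≤ 5.0629, so the largest integer N is 5.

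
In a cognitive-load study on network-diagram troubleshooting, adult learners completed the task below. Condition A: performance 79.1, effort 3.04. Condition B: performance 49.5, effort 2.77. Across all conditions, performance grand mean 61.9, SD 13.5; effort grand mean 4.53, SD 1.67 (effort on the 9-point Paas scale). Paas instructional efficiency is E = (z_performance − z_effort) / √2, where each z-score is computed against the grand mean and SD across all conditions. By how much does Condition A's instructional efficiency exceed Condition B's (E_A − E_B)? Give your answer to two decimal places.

Condition A: z_P = (79.1 − 61.9)/13.5 = 1.2741; z_E = (3.04 − 4.53)/1.67 = -0.8922; E_A = (1.2741 − (-0.8922))/√2 = 1.5318.
Condition B: z_P = (49.5 − 61.9)/13.5 = -0.9185; z_E = (2.77 − 4.53)/1.67 = -1.0539; E_B = (-0.9185 − (-1.0539))/√2 = 0.0957.
E_A − E_B = 1.5318 − 0.0957 = 1.4361 ≈ 1.44.

1.44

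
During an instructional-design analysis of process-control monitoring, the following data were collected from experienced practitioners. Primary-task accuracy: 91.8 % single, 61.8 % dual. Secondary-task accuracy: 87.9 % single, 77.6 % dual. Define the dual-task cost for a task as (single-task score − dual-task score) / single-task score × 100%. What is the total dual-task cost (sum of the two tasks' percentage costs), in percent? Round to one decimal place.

44.4

Primary cost = (91.8 − 61.8) / 91.8 × 100% = 32.6797%.
Secondary cost = (87.9 − 77.6) / 87.9 × 100% = 11.7179%.
Total = 32.6797% + 11.7179% = 44.3976% ≈ 44.4%.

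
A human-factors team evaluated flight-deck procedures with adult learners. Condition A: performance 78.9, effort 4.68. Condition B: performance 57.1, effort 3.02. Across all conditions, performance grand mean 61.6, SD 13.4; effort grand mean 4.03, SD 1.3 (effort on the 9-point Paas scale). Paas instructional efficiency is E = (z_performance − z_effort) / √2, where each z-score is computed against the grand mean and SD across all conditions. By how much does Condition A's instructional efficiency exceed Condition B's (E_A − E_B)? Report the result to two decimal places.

Condition A: z_P = (78.9 − 61.6)/13.4 = 1.2910; z_E = (4.68 − 4.03)/1.3 = 0.5000; E_A = (1.2910 − 0.5000)/√2 = 0.5593.
Condition B: z_P = (57.1 − 61.6)/13.4 = -0.3358; z_E = (3.02 − 4.03)/1.3 = -0.7769; E_B = (-0.3358 − (-0.7769))/√2 = 0.3119.
E_A − E_B = 0.5593 − 0.3119 = 0.2474 ≈ 0.25.

0.25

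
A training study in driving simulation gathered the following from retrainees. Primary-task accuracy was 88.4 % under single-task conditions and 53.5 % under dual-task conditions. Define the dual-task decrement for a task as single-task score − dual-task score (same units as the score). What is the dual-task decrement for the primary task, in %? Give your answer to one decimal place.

34.9

Decrement = 88.4 − 53.5 = 34.9000 % ≈ 34.9 %.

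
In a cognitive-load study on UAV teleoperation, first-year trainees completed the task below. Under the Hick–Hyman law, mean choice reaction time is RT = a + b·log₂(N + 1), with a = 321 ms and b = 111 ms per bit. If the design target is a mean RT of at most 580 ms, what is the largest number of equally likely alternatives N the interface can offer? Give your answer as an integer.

4

Set 321 + 111·log₂(N + 1) ≤ 580.
log₂(N + 1) ≤ (580 − 321) / 111 = 2.3333.
N + 1 ≤ 2^2.3333 = 5.0396.
N ≤ 4.0396, so the largest integer N is 4.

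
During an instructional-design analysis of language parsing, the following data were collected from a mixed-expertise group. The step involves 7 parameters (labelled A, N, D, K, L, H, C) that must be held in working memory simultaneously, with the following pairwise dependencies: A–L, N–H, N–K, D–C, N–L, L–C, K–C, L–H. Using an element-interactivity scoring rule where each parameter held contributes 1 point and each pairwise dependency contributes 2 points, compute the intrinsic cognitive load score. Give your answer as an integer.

23

Count of parameters held simultaneously: 7.
Count of pairwise dependencies listed: 8.
Element contribution: 7 × 1 = 7.
Interaction contribution: 8 × 2 = 16.
Intrinsic load = 7 + 16 = 23.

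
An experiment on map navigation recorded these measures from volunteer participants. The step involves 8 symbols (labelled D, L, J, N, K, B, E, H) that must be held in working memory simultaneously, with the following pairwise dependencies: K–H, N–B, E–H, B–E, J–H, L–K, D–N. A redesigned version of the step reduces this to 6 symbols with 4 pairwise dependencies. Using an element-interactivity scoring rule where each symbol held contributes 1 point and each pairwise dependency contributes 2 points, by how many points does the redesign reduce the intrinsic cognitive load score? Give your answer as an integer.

Original: 8 × 1 + 7 × 2 = 8 + 14 = 22.
Redesigned: 6 × 1 + 4 × 2 = 6 + 8 = 14.
Reduction = 22 − 14 = 8.

8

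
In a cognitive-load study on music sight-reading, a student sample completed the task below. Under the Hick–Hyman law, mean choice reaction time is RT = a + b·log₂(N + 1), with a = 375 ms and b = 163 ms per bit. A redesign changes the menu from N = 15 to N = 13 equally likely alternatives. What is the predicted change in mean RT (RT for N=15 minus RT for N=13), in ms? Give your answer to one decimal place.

RT(15) = 375 + 163·log₂(16) = 375 + 163·4.0000 = 1027.0000 ms.
RT(13) = 375 + 163·log₂(14) = 375 + 163·3.8074 = 995.6062 ms.
Difference = 1027.0000 − 995.6062 = 31.3938 ≈ 31.4 ms.

31.4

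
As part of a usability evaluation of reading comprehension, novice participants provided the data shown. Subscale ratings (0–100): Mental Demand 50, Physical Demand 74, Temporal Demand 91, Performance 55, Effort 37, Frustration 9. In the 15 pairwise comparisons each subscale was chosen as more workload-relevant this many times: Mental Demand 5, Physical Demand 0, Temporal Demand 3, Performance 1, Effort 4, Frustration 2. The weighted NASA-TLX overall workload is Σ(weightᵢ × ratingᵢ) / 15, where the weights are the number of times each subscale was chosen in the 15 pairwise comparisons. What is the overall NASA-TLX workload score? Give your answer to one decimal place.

49.6

The tallies are the weights (they sum to 15).
Weighted sum = 5·50 + 0·74 + 3·91 + 1·55 + 4·37 + 2·9
            = 250 + 0 + 273 + 55 + 148 + 18 = 744.
Overall workload = 744 / 15 = 49.6000 ≈ 49.6.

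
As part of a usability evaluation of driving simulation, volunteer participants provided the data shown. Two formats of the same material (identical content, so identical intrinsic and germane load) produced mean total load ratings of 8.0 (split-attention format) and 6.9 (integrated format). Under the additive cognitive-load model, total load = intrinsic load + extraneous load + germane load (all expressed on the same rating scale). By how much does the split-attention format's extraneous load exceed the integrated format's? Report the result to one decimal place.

1.1

Intrinsic and germane load are equal across formats, so the difference in total load equals the difference in extraneous load.
Extraneous-load difference = 8.0 − 6.9 = 1.1.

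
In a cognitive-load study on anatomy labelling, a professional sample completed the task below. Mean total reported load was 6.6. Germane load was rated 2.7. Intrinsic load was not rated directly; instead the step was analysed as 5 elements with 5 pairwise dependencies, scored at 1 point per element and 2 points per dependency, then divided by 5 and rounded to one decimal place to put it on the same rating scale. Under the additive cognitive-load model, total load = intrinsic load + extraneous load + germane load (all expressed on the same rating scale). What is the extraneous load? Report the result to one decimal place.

Intrinsic (element-interactivity): (5 × 1 + 5 × 2) / 5 = 15 / 5 = 3.0000 → 3.0.
extraneous load = total − intrinsic − germane
             = 6.6 − 3.0 − 2.7 = 0.9.

0.9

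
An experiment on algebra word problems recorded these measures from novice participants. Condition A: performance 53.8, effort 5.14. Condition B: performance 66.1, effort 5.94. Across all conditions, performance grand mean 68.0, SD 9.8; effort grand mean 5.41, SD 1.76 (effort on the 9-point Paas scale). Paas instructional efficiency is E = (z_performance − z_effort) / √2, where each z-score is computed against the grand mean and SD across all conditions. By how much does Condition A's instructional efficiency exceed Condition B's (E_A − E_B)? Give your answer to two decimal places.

-0.57

Condition A: z_P = (53.8 − 68.0)/9.8 = -1.4490; z_E = (5.14 − 5.41)/1.76 = -0.1534; E_A = (-1.4490 − (-0.1534))/√2 = -0.9161.
Condition B: z_P = (66.1 − 68.0)/9.8 = -0.1939; z_E = (5.94 − 5.41)/1.76 = 0.3011; E_B = (-0.1939 − 0.3011)/√2 = -0.3500.
E_A − E_B = -0.9161 − (-0.3500) = -0.5661 ≈ -0.57.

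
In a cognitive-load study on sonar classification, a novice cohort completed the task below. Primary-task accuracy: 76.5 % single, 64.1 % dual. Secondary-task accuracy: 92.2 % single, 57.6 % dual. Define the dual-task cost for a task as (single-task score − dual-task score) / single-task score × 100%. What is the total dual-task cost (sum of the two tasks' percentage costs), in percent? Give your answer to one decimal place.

Primary cost = (76.5 − 64.1) / 76.5 × 100% = 16.2092%.
Secondary cost = (92.2 − 57.6) / 92.2 × 100% = 37.5271%.
Total = 16.2092% + 37.5271% = 53.7363% ≈ 53.7%.

53.7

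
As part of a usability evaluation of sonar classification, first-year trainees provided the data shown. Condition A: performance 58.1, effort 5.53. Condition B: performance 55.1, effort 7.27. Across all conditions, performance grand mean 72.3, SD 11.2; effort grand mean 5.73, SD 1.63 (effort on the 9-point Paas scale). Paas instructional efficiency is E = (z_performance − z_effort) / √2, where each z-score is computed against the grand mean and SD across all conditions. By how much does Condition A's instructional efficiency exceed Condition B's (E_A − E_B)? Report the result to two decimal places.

0.94

Condition A: z_P = (58.1 − 72.3)/11.2 = -1.2679; z_E = (5.53 − 5.73)/1.63 = -0.1227; E_A = (-1.2679 − (-0.1227))/√2 = -0.8098.
Condition B: z_P = (55.1 − 72.3)/11.2 = -1.5357; z_E = (7.27 − 5.73)/1.63 = 0.9448; E_B = (-1.5357 − 0.9448)/√2 = -1.7540.
E_A − E_B = -0.8098 − (-1.7540) = 0.9442 ≈ 0.94.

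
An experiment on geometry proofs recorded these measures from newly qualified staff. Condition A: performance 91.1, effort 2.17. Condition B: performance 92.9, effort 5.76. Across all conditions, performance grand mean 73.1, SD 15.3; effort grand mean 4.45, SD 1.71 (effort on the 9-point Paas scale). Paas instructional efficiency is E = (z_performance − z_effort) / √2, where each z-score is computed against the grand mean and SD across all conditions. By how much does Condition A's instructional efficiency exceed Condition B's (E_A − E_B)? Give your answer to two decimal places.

1.40

Condition A: z_P = (91.1 − 73.1)/15.3 = 1.1765; z_E = (2.17 − 4.45)/1.71 = -1.3333; E_A = (1.1765 − (-1.3333))/√2 = 1.7747.
Condition B: z_P = (92.9 − 73.1)/15.3 = 1.2941; z_E = (5.76 − 4.45)/1.71 = 0.7661; E_B = (1.2941 − 0.7661)/√2 = 0.3734.
E_A − E_B = 1.7747 − 0.3734 = 1.4013 ≈ 1.40.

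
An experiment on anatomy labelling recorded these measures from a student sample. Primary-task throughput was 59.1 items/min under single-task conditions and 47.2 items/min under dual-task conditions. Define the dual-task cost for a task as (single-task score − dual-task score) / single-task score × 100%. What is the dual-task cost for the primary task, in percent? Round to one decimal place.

Cost = (59.1 − 47.2) / 59.1 × 100%
     = 11.9000 / 59.1 × 100% = 20.1354%.
≈ 20.1%.

20.1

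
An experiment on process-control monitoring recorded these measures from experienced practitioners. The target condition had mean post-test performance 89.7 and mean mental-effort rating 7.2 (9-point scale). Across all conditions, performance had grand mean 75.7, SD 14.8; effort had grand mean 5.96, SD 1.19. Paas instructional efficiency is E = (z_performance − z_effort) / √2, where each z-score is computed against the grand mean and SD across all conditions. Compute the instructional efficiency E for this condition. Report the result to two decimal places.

z_performance = (89.7 − 75.7) / 14.8 = 14.0000 / 14.8 = 0.9459.
z_effort = (7.2 − 5.96) / 1.19 = 1.2400 / 1.19 = 1.0420.
z_P − z_E = 0.9459 − 1.0420 = -0.0961.
E = -0.0961 / √2 = -0.0961 / 1.41421 = -0.0680 ≈ -0.07.

-0.07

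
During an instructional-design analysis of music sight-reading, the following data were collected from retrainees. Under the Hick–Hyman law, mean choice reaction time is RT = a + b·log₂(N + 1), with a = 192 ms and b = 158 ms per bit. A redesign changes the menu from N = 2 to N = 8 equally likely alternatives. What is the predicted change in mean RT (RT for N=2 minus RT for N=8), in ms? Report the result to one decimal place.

RT(2) = 192 + 158·log₂(3) = 192 + 158·1.5850 = 442.4300 ms.
RT(8) = 192 + 158·log₂(9) = 192 + 158·3.1699 = 692.8442 ms.
Difference = 442.4300 − 692.8442 = -250.4142 ≈ -250.4 ms.

-250.4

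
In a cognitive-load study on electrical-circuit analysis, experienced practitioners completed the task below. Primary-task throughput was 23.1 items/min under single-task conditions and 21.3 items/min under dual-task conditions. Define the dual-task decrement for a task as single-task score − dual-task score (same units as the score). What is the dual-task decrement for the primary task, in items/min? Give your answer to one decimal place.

Decrement = 23.1 − 21.3 = 1.8000 items/min ≈ 1.8 items/min.

1.8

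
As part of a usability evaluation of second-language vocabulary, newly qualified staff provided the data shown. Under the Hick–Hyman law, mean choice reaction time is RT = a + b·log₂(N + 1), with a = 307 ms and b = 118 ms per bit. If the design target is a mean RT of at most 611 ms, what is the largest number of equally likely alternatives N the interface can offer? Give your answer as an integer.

Set 307 + 118·log₂(N + 1) ≤ 611.
log₂(N + 1) ≤ (611 − 307) / 118 = 2.5763.
N + 1 ≤ 2^2.5763 = 5.9641.
N ≤ 4.9641, so the largest integer N is 4.

4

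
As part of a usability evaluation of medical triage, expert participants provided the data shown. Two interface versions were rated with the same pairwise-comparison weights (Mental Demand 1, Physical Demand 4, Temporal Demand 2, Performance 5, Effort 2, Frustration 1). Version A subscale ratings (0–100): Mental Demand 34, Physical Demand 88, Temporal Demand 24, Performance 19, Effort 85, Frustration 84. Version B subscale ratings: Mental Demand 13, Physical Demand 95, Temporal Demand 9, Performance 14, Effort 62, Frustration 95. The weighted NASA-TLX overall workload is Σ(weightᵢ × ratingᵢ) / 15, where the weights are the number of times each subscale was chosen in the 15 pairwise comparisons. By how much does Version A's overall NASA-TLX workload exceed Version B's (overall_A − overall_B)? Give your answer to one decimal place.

5.5

Version A weighted sum = 1·34 + 4·88 + 2·24 + 5·19 + 2·85 + 1·84 = 34 + 352 + 48 + 95 + 170 + 84 = 783; overall_A = 783/15 = 52.2000.
Version B weighted sum = 1·13 + 4·95 + 2·9 + 5·14 + 2·62 + 1·95 = 13 + 380 + 18 + 70 + 124 + 95 = 700; overall_B = 700/15 = 46.6667.
Difference = 52.2000 − 46.6667 = 5.5333 ≈ 5.5.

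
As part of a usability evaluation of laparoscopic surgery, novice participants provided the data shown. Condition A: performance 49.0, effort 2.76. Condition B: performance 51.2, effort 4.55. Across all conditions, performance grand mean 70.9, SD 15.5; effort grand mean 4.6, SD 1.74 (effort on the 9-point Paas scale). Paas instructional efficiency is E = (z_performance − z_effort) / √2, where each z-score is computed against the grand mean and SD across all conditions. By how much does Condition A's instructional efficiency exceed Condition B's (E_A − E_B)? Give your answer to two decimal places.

Condition A: z_P = (49.0 − 70.9)/15.5 = -1.4129; z_E = (2.76 − 4.6)/1.74 = -1.0575; E_A = (-1.4129 − (-1.0575))/√2 = -0.2513.
Condition B: z_P = (51.2 − 70.9)/15.5 = -1.2710; z_E = (4.55 − 4.6)/1.74 = -0.0287; E_B = (-1.2710 − (-0.0287))/√2 = -0.8784.
E_A − E_B = -0.2513 − (-0.8784) = 0.6271 ≈ 0.63.

0.63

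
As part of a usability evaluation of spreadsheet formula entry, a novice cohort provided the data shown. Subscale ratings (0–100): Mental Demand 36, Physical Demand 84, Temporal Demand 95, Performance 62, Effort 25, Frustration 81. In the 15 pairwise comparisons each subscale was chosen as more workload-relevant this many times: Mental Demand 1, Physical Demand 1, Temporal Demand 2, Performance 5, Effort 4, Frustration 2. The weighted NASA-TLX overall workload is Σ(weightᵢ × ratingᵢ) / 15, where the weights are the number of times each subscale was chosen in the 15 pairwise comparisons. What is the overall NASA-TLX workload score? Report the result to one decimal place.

The tallies are the weights (they sum to 15).
Weighted sum = 1·36 + 1·84 + 2·95 + 5·62 + 4·25 + 2·81
            = 36 + 84 + 190 + 310 + 100 + 162 = 882.
Overall workload = 882 / 15 = 58.8000 ≈ 58.8.

58.8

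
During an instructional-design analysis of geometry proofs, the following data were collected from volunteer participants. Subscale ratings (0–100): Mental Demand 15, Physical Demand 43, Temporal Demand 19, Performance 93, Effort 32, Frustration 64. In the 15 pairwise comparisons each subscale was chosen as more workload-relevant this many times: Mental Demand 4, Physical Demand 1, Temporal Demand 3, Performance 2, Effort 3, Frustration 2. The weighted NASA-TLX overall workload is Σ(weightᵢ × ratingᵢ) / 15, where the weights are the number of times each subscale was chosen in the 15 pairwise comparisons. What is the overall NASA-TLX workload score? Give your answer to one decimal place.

38.0

The tallies are the weights (they sum to 15).
Weighted sum = 4·15 + 1·43 + 3·19 + 2·93 + 3·32 + 2·64
            = 60 + 43 + 57 + 186 + 96 + 128 = 570.
Overall workload = 570 / 15 = 38.0000 ≈ 38.0.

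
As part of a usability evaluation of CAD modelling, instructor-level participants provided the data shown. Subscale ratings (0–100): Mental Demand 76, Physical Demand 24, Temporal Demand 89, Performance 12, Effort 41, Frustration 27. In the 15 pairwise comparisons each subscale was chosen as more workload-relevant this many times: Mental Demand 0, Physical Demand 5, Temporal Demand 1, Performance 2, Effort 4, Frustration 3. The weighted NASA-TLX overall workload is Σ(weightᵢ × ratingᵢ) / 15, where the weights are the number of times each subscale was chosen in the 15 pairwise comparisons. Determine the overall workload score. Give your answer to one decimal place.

The tallies are the weights (they sum to 15).
Weighted sum = 0·76 + 5·24 + 1·89 + 2·12 + 4·41 + 3·27
            = 0 + 120 + 89 + 24 + 164 + 81 = 478.
Overall workload = 478 / 15 = 31.8667 ≈ 31.9.

31.9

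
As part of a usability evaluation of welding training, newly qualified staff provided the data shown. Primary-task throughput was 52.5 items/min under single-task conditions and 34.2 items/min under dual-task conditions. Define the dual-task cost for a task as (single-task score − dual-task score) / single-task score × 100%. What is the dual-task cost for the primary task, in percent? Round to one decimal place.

34.9

Cost = (52.5 − 34.2) / 52.5 × 100%
     = 18.3000 / 52.5 × 100% = 34.8571%.
≈ 34.9%.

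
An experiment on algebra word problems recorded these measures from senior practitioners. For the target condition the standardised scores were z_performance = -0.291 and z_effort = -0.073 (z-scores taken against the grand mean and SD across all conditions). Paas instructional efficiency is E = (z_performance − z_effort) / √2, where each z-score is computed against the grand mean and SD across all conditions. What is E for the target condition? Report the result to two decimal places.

z_P − z_E = -0.291 − (-0.073) = -0.2180.
E = -0.2180 / √2 = -0.2180 / 1.41421 = -0.1541 ≈ -0.15.

-0.15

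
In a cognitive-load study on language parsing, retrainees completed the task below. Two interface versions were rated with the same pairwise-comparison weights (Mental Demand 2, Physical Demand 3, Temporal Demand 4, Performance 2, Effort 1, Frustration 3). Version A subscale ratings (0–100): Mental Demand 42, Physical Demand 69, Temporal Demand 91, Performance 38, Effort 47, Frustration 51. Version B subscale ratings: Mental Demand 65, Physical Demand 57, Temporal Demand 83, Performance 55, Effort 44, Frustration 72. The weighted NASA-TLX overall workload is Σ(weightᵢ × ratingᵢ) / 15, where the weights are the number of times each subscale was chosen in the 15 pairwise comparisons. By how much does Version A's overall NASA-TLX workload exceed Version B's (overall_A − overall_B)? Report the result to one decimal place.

Version A weighted sum = 2·42 + 3·69 + 4·91 + 2·38 + 1·47 + 3·51 = 84 + 207 + 364 + 76 + 47 + 153 = 931; overall_A = 931/15 = 62.0667.
Version B weighted sum = 2·65 + 3·57 + 4·83 + 2·55 + 1·44 + 3·72 = 130 + 171 + 332 + 110 + 44 + 216 = 1003; overall_B = 1003/15 = 66.8667.
Difference = 62.0667 − 66.8667 = -4.8000 ≈ -4.8.

-4.8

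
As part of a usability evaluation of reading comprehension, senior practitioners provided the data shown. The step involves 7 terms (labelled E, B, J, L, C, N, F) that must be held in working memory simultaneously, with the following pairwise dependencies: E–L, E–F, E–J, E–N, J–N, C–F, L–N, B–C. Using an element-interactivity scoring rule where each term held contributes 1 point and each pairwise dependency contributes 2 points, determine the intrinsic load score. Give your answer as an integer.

Count of terms held simultaneously: 7.
Count of pairwise dependencies listed: 8.
Element contribution: 7 × 1 = 7.
Interaction contribution: 8 × 2 = 16.
Intrinsic load = 7 + 16 = 23.

23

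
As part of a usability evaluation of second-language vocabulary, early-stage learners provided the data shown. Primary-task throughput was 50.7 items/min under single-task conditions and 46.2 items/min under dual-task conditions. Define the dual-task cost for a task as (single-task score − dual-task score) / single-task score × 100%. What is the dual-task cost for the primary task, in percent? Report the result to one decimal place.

Cost = (50.7 − 46.2) / 50.7 × 100%
     = 4.5000 / 50.7 × 100% = 8.8757%.
≈ 8.9%.

8.9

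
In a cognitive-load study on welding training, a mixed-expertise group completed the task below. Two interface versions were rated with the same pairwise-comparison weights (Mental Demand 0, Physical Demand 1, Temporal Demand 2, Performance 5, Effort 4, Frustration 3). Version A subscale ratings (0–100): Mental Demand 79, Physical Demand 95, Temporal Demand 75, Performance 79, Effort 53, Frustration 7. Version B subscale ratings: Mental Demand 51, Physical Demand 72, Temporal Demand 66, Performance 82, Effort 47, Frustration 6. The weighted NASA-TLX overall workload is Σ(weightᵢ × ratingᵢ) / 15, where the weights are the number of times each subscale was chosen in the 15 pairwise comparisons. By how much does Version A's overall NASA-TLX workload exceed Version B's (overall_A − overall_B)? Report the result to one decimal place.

3.5

Version A weighted sum = 0·79 + 1·95 + 2·75 + 5·79 + 4·53 + 3·7 = 0 + 95 + 150 + 395 + 212 + 21 = 873; overall_A = 873/15 = 58.2000.
Version B weighted sum = 0·51 + 1·72 + 2·66 + 5·82 + 4·47 + 3·6 = 0 + 72 + 132 + 410 + 188 + 18 = 820; overall_B = 820/15 = 54.6667.
Difference = 58.2000 − 54.6667 = 3.5333 ≈ 3.5.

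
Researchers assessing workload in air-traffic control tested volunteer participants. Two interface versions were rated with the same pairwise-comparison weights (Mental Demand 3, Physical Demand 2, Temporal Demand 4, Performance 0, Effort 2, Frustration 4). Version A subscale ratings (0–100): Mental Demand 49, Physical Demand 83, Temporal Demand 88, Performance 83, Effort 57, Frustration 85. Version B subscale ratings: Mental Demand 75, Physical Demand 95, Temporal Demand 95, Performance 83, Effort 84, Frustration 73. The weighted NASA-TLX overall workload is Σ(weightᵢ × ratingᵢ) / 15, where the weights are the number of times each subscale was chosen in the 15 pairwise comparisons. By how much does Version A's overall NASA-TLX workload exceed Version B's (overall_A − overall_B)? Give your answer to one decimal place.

Version A weighted sum = 3·49 + 2·83 + 4·88 + 0·83 + 2·57 + 4·85 = 147 + 166 + 352 + 0 + 114 + 340 = 1119; overall_A = 1119/15 = 74.6000.
Version B weighted sum = 3·75 + 2·95 + 4·95 + 0·83 + 2·84 + 4·73 = 225 + 190 + 380 + 0 + 168 + 292 = 1255; overall_B = 1255/15 = 83.6667.
Difference = 74.6000 − 83.6667 = -9.0667 ≈ -9.1.

-9.1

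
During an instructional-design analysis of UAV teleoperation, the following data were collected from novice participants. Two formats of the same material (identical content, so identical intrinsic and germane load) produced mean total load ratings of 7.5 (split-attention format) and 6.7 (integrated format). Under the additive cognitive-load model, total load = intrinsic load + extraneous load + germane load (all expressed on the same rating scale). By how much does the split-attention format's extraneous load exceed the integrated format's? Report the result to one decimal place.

0.8

Intrinsic and germane load are equal across formats, so the difference in total load equals the difference in extraneous load.
Extraneous-load difference = 7.5 − 6.7 = 0.8.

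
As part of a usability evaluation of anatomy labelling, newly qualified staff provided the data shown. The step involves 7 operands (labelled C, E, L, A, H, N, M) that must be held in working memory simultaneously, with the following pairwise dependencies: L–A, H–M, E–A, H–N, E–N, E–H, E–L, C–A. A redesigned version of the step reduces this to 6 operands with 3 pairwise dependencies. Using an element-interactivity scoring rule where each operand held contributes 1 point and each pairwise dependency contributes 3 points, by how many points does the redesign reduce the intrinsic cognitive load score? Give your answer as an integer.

Original: 7 × 1 + 8 × 3 = 7 + 24 = 31.
Redesigned: 6 × 1 + 3 × 3 = 6 + 9 = 15.
Reduction = 31 − 15 = 16.

16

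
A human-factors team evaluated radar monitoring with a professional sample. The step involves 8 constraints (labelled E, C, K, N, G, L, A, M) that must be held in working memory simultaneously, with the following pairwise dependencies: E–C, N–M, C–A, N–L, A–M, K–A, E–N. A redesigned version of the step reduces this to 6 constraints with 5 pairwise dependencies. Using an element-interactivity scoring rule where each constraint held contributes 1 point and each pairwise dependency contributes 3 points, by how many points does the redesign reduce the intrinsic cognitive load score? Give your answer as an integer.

Original: 8 × 1 + 7 × 3 = 8 + 21 = 29.
Redesigned: 6 × 1 + 5 × 3 = 6 + 15 = 21.
Reduction = 29 − 21 = 8.

8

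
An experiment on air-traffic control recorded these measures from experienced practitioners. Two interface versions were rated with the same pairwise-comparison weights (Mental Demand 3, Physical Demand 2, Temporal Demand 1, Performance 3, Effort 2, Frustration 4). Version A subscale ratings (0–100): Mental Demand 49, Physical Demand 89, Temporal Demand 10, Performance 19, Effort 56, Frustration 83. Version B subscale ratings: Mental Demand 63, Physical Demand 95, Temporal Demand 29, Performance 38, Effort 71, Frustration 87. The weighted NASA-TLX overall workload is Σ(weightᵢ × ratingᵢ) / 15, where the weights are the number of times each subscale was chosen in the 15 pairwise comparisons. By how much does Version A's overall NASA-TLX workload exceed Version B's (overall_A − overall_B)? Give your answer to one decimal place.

Version A weighted sum = 3·49 + 2·89 + 1·10 + 3·19 + 2·56 + 4·83 = 147 + 178 + 10 + 57 + 112 + 332 = 836; overall_A = 836/15 = 55.7333.
Version B weighted sum = 3·63 + 2·95 + 1·29 + 3·38 + 2·71 + 4·87 = 189 + 190 + 29 + 114 + 142 + 348 = 1012; overall_B = 1012/15 = 67.4667.
Difference = 55.7333 − 67.4667 = -11.7334 ≈ -11.7.

-11.7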